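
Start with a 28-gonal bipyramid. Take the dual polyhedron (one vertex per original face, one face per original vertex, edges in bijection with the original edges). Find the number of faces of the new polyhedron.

The base solid has V = 30, E = 84, F = 56.
The dual swaps V and F and preserves E: V′ = F = 56, E′ = E = 84, F′ = V = 30.

30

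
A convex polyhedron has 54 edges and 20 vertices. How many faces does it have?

36

Here V − E + F = 2.
F = 2 − V + E = 2 − 20 + 54 = 36.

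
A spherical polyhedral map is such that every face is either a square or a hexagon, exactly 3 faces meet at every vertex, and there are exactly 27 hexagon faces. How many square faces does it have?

Let x be the number of squares; then F = 27 + x.
Edge–face incidences: 2E = 6·27 + 4·x = 162 + 4x.
Every vertex has degree 3, so 3V = 2E.
Euler: V − E + F = 2 ⇒ (2E)/3 − E + (27 + x) = 2.
Multiply by 6: 2·(2E) − 3·(2E) + 6·(27 + x) = 12, i.e. 162 + 6x − (162 + 4x) = 12.
Collecting terms: 2x = 12, so x = 6.
Then 2E = 162 + 4·6 = 186, so E = 93, V = 2E/3 = 62, F = 27 + 6 = 33.

6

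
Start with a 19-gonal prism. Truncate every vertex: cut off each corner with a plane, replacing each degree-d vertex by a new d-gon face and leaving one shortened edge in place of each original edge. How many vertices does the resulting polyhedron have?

114

The base solid has V = 38, E = 57, F = 21.
Truncation replaces each original edge-end by a new vertex, so V′ = 2E = 114.
Each original edge survives, and each old vertex of degree d contributes d new edges; summing degrees gives Σd = 2E, so E′ = E + 2E = 3E = 171.
Each original face survives and each original vertex becomes one new face: F′ = F + V = 59.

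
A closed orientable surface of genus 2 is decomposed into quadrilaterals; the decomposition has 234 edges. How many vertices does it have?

χ = 2 − 2·2 = -2, and every face is a square so 4F = 2E.
F = 2E/4 = 117. Then V = -2 + E − F = -2 + 234 − 117 = 115.

115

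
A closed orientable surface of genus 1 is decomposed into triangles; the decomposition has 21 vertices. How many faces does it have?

χ = 2 − 2·1 = 0, and every face is a triangle so 3F = 2E.
V − E + F = 0 with E = 3F/2 gives 21 − (3/2 − 1)·F = 0, so F = 42 and E = 63.

42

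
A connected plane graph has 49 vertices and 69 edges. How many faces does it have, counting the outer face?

22

Euler's formula for a connected plane graph: V − E + F = 2, so F = 2 − 49 + 69 = 22.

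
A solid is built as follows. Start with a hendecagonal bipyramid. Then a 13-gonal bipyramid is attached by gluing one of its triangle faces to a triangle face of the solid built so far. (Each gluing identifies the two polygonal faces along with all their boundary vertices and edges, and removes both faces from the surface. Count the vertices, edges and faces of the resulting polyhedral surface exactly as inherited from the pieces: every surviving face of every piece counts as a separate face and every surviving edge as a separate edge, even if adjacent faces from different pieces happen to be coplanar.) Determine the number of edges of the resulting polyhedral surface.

A hendecagonal bipyramid: V=13, E=33, F=22.
Attach a 13-gonal bipyramid (V=15, E=39, F=26) along a 3-gon: merge 3 vertices and 3 edges, delete both glued faces → V=25, E=69, F=46.
Check: V − E + F = 25 − 69 + 46 = 2.

69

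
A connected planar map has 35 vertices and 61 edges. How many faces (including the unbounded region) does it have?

28

Euler's formula for a connected plane graph: V − E + F = 2, so F = 2 − 35 + 61 = 28.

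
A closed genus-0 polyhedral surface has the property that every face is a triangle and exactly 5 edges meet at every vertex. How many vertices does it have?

Each face has 3 edges and each edge borders two faces, so 2E = 3F.
Each vertex has degree 5, so 5V = 2E and hence V = 3F/5.
Euler: V − E + F = 2 ⇒ (3F/5) − (3F/2) + F = 2.
Multiply by 10: (6 − 15 + 10)F = 20, i.e. 1F = 20.
So F = 20, E = 3·20/2 = 30, V = 3·20/5 = 12.

12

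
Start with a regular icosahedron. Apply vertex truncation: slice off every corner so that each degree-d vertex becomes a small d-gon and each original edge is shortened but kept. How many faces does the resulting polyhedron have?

32

The base solid has V = 12, E = 30, F = 20.
Truncation replaces each original edge-end by a new vertex, so V′ = 2E = 60.
Each original edge survives, and each old vertex of degree d contributes d new edges; summing degrees gives Σd = 2E, so E′ = E + 2E = 3E = 90.
Each original face survives and each original vertex becomes one new face: F′ = F + V = 32.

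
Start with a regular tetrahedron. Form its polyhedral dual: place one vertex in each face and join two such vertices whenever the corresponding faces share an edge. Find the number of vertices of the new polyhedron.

The base solid has V = 4, E = 6, F = 4.
The dual swaps V and F and preserves E: V′ = F = 4, E′ = E = 6, F′ = V = 4.

4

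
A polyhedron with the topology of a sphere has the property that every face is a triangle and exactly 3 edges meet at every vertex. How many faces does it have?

Each face has 3 edges and each edge borders two faces, so 2E = 3F.
Each vertex has degree 3, so 3V = 2E and hence V = 3F/3.
Euler: V − E + F = 2 ⇒ (3F/3) − (3F/2) + F = 2.
Multiply by 6: (6 − 9 + 6)F = 12, i.e. 3F = 12.
So F = 4, E = 3·4/2 = 6, V = 3·4/3 = 4.

4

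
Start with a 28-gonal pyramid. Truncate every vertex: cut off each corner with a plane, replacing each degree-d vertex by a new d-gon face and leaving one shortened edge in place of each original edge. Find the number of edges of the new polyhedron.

168

The base solid has V = 29, E = 56, F = 29.
Truncation replaces each original edge-end by a new vertex, so V′ = 2E = 112.
Each original edge survives, and each old vertex of degree d contributes d new edges; summing degrees gives Σd = 2E, so E′ = E + 2E = 3E = 168.
Each original face survives and each original vertex becomes one new face: F′ = F + V = 58.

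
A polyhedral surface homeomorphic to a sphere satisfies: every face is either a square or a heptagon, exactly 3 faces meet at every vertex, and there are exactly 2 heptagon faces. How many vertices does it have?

Let x be the number of squares; then F = 2 + x.
Edge–face incidences: 2E = 7·2 + 4·x = 14 + 4x.
Every vertex has degree 3, so 3V = 2E.
Euler: V − E + F = 2 ⇒ (2E)/3 − E + (2 + x) = 2.
Multiply by 6: 2·(2E) − 3·(2E) + 6·(2 + x) = 12, i.e. 12 + 6x − (14 + 4x) = 12.
Collecting terms: 2x − 2 = 12, so 2x = 14, so x = 7.
Then 2E = 14 + 4·7 = 42, so E = 21, V = 2E/3 = 14, F = 2 + 7 = 9.

14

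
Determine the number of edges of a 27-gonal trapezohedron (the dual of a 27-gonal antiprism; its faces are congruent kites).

108

The n-trapezohedron (dual of the n-antiprism) has V = 2·27 + 2 = 56, E = 4·27 = 108, F = 2·27 = 54.
Check: V − E + F = 56 − 108 + 54 = 2.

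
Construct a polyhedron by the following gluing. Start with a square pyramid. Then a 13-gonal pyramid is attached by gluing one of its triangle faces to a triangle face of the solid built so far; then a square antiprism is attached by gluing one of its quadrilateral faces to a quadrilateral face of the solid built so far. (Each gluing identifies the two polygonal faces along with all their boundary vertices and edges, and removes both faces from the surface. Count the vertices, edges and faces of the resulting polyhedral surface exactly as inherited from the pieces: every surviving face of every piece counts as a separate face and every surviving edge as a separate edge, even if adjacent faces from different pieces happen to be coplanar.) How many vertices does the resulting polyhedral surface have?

A square pyramid: V=5, E=8, F=5.
Attach a 13-gonal pyramid (V=14, E=26, F=14) along a 3-gon: merge 3 vertices and 3 edges, delete both glued faces → V=16, E=31, F=17.
Attach a square antiprism (V=8, E=16, F=10) along a 4-gon: merge 4 vertices and 4 edges, delete both glued faces → V=20, E=43, F=25.
Check: V − E + F = 20 − 43 + 25 = 2.

20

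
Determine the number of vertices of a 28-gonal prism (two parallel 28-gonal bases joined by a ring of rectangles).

56

A prism on an n-gon has two n-gon bases and n rectangular sides: V = 2·28 = 56, E = 3·28 = 84, F = 28 + 2 = 30.
Check: V − E + F = 56 − 84 + 30 = 2.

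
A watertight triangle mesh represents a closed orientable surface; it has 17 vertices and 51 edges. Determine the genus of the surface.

1

Every face is a triangle and each edge borders two faces, so 3F = 2·51, giving F = 34.
χ = V − E + F = 17 − 51 + 34 = 0.
For a closed orientable surface χ = 2 − 2g, so g = (2 − (0))/2 = 1.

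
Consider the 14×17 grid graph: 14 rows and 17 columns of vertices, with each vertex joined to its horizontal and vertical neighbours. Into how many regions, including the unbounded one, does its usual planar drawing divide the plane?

209

The grid has V = 14·17 = 238 vertices and E = 14·16 + 17·13 = 445 edges.
F = 2 − V + E = 2 − 238 + 445 = 209.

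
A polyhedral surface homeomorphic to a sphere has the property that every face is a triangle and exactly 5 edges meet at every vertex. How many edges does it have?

30

Each face has 3 edges and each edge borders two faces, so 2E = 3F.
Each vertex has degree 5, so 5V = 2E and hence V = 3F/5.
Euler: V − E + F = 2 ⇒ (3F/5) − (3F/2) + F = 2.
Multiply by 10: (6 − 15 + 10)F = 20, i.e. 1F = 20.
So F = 20, E = 3·20/2 = 30, V = 3·20/5 = 12.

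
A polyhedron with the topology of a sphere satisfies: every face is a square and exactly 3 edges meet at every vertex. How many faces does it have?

6

Each face has 4 edges and each edge borders two faces, so 2E = 4F.
Each vertex has degree 3, so 3V = 2E and hence V = 4F/3.
Euler: V − E + F = 2 ⇒ (4F/3) − (4F/2) + F = 2.
Multiply by 6: (8 − 12 + 6)F = 12, i.e. 2F = 12.
So F = 6, E = 4·6/2 = 12, V = 4·6/3 = 8.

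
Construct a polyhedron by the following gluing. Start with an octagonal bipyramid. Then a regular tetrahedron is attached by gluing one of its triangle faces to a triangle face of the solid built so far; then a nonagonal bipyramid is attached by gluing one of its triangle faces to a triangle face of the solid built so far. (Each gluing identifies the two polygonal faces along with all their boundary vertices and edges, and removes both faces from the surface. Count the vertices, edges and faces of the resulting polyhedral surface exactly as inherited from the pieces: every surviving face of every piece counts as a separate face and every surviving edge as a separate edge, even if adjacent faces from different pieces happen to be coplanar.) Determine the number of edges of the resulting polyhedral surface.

An octagonal bipyramid: V=10, E=24, F=16.
Attach a regular tetrahedron (V=4, E=6, F=4) along a 3-gon: merge 3 vertices and 3 edges, delete both glued faces → V=11, E=27, F=18.
Attach a nonagonal bipyramid (V=11, E=27, F=18) along a 3-gon: merge 3 vertices and 3 edges, delete both glued faces → V=19, E=51, F=34.
Check: V − E + F = 19 − 51 + 34 = 2.

51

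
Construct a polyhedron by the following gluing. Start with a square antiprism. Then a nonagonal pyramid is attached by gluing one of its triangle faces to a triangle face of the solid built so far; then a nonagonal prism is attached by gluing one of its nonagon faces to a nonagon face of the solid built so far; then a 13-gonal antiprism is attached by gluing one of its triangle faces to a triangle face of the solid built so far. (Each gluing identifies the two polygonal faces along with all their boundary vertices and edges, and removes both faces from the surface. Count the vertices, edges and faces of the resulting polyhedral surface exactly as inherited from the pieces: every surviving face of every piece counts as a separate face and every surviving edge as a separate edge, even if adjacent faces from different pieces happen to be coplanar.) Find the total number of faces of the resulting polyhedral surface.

53

A square antiprism: V=8, E=16, F=10.
Attach a nonagonal pyramid (V=10, E=18, F=10) along a 3-gon: merge 3 vertices and 3 edges, delete both glued faces → V=15, E=31, F=18.
Attach a nonagonal prism (V=18, E=27, F=11) along a 9-gon: merge 9 vertices and 9 edges, delete both glued faces → V=24, E=49, F=27.
Attach a 13-gonal antiprism (V=26, E=52, F=28) along a 3-gon: merge 3 vertices and 3 edges, delete both glued faces → V=47, E=98, F=53.
Check: V − E + F = 47 − 98 + 53 = 2.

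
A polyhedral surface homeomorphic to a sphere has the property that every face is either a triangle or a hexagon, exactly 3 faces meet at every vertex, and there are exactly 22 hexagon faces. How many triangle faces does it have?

4

Let x be the number of triangles; then F = 22 + x.
Edge–face incidences: 2E = 6·22 + 3·x = 132 + 3x.
Every vertex has degree 3, so 3V = 2E.
Euler: V − E + F = 2 ⇒ (2E)/3 − E + (22 + x) = 2.
Multiply by 6: 2·(2E) − 3·(2E) + 6·(22 + x) = 12, i.e. 132 + 6x − (132 + 3x) = 12.
Collecting terms: 3x = 12, so x = 4.
Then 2E = 132 + 3·4 = 144, so E = 72, V = 2E/3 = 48, F = 22 + 4 = 26.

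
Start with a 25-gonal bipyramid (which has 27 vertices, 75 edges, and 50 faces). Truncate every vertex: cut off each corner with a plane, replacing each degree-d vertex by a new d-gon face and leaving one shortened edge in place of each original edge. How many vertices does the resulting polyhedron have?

150

Truncation replaces each original edge-end by a new vertex, so V′ = 2E = 150.
Each original edge survives, and each old vertex of degree d contributes d new edges; summing degrees gives Σd = 2E, so E′ = E + 2E = 3E = 225.
Each original face survives and each original vertex becomes one new face: F′ = F + V = 77.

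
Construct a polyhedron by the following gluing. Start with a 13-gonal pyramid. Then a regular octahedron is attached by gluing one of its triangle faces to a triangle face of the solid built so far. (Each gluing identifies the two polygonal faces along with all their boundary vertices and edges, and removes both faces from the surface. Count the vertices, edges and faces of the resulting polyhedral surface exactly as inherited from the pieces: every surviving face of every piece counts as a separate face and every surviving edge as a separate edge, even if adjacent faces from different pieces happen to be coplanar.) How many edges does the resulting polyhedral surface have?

35

A 13-gonal pyramid: V=14, E=26, F=14.
Attach a regular octahedron (V=6, E=12, F=8) along a 3-gon: merge 3 vertices and 3 edges, delete both glued faces → V=17, E=35, F=20.
Check: V − E + F = 17 − 35 + 20 = 2.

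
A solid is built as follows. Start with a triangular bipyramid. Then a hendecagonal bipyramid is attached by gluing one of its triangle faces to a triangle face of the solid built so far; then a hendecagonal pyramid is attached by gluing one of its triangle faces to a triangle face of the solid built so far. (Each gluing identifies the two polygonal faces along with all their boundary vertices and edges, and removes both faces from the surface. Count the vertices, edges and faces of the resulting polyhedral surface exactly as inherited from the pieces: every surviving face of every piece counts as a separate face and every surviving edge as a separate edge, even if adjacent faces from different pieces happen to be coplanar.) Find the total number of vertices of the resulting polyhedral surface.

A triangular bipyramid: V=5, E=9, F=6.
Attach a hendecagonal bipyramid (V=13, E=33, F=22) along a 3-gon: merge 3 vertices and 3 edges, delete both glued faces → V=15, E=39, F=26.
Attach a hendecagonal pyramid (V=12, E=22, F=12) along a 3-gon: merge 3 vertices and 3 edges, delete both glued faces → V=24, E=58, F=36.
Check: V − E + F = 24 − 58 + 36 = 2.

24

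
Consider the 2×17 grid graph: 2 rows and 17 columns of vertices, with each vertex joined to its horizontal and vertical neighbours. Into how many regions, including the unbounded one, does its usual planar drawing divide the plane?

The grid has V = 2·17 = 34 vertices and E = 2·16 + 17·1 = 49 edges.
F = 2 − V + E = 2 − 34 + 49 = 17.

17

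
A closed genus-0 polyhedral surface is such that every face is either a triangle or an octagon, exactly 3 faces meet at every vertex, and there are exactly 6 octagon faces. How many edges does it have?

Let x be the number of triangles; then F = 6 + x.
Edge–face incidences: 2E = 8·6 + 3·x = 48 + 3x.
Every vertex has degree 3, so 3V = 2E.
Euler: V − E + F = 2 ⇒ (2E)/3 − E + (6 + x) = 2.
Multiply by 6: 2·(2E) − 3·(2E) + 6·(6 + x) = 12, i.e. 36 + 6x − (48 + 3x) = 12.
Collecting terms: 3x − 12 = 12, so 3x = 24, so x = 8.
Then 2E = 48 + 3·8 = 72, so E = 36, V = 2E/3 = 24, F = 6 + 8 = 14.

36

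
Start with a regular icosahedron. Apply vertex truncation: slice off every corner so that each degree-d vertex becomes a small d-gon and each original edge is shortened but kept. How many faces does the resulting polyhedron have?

32

The base solid has V = 12, E = 30, F = 20.
Truncation replaces each original edge-end by a new vertex, so V′ = 2E = 60.
Each original edge survives, and each old vertex of degree d contributes d new edges; summing degrees gives Σd = 2E, so E′ = E + 2E = 3E = 90.
Each original face survives and each original vertex becomes one new face: F′ = F + V = 32.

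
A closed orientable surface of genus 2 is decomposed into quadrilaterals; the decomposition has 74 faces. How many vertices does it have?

72

χ = 2 − 2·2 = -2, and every face is a square so 4F = 2E.
E = 4·74/2 = 148. Then V = -2 + E − F = -2 + 148 − 74 = 72.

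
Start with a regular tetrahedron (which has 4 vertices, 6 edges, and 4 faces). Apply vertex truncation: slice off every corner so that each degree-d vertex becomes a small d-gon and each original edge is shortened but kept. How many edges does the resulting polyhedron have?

18

Truncation replaces each original edge-end by a new vertex, so V′ = 2E = 12.
Each original edge survives, and each old vertex of degree d contributes d new edges; summing degrees gives Σd = 2E, so E′ = E + 2E = 3E = 18.
Each original face survives and each original vertex becomes one new face: F′ = F + V = 8.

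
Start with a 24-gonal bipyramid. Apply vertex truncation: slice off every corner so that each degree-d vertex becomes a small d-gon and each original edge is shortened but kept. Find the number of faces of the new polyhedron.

The base solid has V = 26, E = 72, F = 48.
Truncation replaces each original edge-end by a new vertex, so V′ = 2E = 144.
Each original edge survives, and each old vertex of degree d contributes d new edges; summing degrees gives Σd = 2E, so E′ = E + 2E = 3E = 216.
Each original face survives and each original vertex becomes one new face: F′ = F + V = 74.

74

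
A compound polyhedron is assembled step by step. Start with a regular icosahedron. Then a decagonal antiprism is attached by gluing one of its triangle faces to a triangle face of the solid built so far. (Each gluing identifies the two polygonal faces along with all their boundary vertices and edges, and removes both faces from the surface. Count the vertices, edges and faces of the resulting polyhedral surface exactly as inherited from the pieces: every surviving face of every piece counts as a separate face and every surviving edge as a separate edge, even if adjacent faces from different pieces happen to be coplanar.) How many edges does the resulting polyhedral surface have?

67

A regular icosahedron: V=12, E=30, F=20.
Attach a decagonal antiprism (V=20, E=40, F=22) along a 3-gon: merge 3 vertices and 3 edges, delete both glued faces → V=29, E=67, F=40.
Check: V − E + F = 29 − 67 + 40 = 2.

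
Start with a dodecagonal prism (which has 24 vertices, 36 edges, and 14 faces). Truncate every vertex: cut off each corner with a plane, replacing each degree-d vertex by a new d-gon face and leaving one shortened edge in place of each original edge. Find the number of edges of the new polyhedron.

Truncation replaces each original edge-end by a new vertex, so V′ = 2E = 72.
Each original edge survives, and each old vertex of degree d contributes d new edges; summing degrees gives Σd = 2E, so E′ = E + 2E = 3E = 108.
Each original face survives and each original vertex becomes one new face: F′ = F + V = 38.

108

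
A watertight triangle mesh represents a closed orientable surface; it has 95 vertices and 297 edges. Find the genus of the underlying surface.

Every face is a triangle and each edge borders two faces, so 3F = 2·297, giving F = 198.
χ = V − E + F = 95 − 297 + 198 = -4.
For a closed orientable surface χ = 2 − 2g, so g = (2 − (-4))/2 = 3.

3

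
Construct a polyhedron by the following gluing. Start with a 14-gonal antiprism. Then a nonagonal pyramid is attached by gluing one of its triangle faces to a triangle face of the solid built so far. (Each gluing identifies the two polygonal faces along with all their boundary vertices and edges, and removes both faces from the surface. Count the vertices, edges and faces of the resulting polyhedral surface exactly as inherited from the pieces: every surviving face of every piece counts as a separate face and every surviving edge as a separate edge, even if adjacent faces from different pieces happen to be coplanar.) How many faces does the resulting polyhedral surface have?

A 14-gonal antiprism: V=28, E=56, F=30.
Attach a nonagonal pyramid (V=10, E=18, F=10) along a 3-gon: merge 3 vertices and 3 edges, delete both glued faces → V=35, E=71, F=38.
Check: V − E + F = 35 − 71 + 38 = 2.

38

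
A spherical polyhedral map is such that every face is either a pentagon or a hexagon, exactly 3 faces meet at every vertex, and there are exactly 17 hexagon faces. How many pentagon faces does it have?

12

Let x be the number of pentagons; then F = 17 + x.
Edge–face incidences: 2E = 6·17 + 5·x = 102 + 5x.
Every vertex has degree 3, so 3V = 2E.
Euler: V − E + F = 2 ⇒ (2E)/3 − E + (17 + x) = 2.
Multiply by 6: 2·(2E) − 3·(2E) + 6·(17 + x) = 12, i.e. 102 + 6x − (102 + 5x) = 12.
Collecting terms: x = 12.
Then 2E = 102 + 5·12 = 162, so E = 81, V = 2E/3 = 54, F = 17 + 12 = 29.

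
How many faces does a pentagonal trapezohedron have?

The n-trapezohedron (dual of the n-antiprism) has V = 2·5 + 2 = 12, E = 4·5 = 20, F = 2·5 = 10.

10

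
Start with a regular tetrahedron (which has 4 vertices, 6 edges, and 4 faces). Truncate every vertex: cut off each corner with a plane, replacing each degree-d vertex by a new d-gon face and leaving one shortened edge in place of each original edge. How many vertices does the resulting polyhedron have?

Truncation replaces each original edge-end by a new vertex, so V′ = 2E = 12.
Each original edge survives, and each old vertex of degree d contributes d new edges; summing degrees gives Σd = 2E, so E′ = E + 2E = 3E = 18.
Each original face survives and each original vertex becomes one new face: F′ = F + V = 8.

12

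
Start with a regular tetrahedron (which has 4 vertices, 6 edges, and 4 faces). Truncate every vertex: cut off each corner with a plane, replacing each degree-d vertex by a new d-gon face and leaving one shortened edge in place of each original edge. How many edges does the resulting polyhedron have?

Truncation replaces each original edge-end by a new vertex, so V′ = 2E = 12.
Each original edge survives, and each old vertex of degree d contributes d new edges; summing degrees gives Σd = 2E, so E′ = E + 2E = 3E = 18.
Each original face survives and each original vertex becomes one new face: F′ = F + V = 8.

18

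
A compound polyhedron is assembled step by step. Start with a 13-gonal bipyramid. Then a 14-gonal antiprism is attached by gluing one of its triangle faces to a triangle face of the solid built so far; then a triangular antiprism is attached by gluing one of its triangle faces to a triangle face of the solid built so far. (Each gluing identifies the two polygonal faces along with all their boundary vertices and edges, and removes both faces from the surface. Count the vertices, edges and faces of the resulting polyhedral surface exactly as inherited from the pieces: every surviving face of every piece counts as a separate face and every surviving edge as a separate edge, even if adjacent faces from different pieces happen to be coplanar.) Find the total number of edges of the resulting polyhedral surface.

101

A 13-gonal bipyramid: V=15, E=39, F=26.
Attach a 14-gonal antiprism (V=28, E=56, F=30) along a 3-gon: merge 3 vertices and 3 edges, delete both glued faces → V=40, E=92, F=54.
Attach a triangular antiprism (V=6, E=12, F=8) along a 3-gon: merge 3 vertices and 3 edges, delete both glued faces → V=43, E=101, F=60.
Check: V − E + F = 43 − 101 + 60 = 2.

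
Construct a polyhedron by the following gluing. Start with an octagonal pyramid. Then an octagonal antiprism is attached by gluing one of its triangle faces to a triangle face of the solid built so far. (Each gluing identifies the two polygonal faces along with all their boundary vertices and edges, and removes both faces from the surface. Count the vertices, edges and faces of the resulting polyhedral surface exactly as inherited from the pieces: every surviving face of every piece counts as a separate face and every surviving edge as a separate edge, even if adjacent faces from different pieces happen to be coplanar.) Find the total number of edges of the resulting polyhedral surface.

45

An octagonal pyramid: V=9, E=16, F=9.
Attach an octagonal antiprism (V=16, E=32, F=18) along a 3-gon: merge 3 vertices and 3 edges, delete both glued faces → V=22, E=45, F=25.
Check: V − E + F = 22 − 45 + 25 = 2.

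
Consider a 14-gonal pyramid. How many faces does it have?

A pyramid on an n-gon base has one n-gon and n triangles: V = 14 + 1 = 15, E = 2·14 = 28, F = 14 + 1 = 15.

15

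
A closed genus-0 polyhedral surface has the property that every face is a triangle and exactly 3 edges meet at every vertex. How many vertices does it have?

4

Each face has 3 edges and each edge borders two faces, so 2E = 3F.
Each vertex has degree 3, so 3V = 2E and hence V = 3F/3.
Euler: V − E + F = 2 ⇒ (3F/3) − (3F/2) + F = 2.
Multiply by 6: (6 − 9 + 6)F = 12, i.e. 3F = 12.
So F = 4, E = 3·4/2 = 6, V = 3·4/3 = 4.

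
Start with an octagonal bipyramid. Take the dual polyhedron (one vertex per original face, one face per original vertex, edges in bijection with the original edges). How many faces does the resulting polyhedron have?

10

The base solid has V = 10, E = 24, F = 16.
The dual swaps V and F and preserves E: V′ = F = 16, E′ = E = 24, F′ = V = 10.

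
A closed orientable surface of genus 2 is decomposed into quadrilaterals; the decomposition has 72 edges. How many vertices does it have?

χ = 2 − 2·2 = -2, and every face is a square so 4F = 2E.
F = 2E/4 = 36. Then V = -2 + E − F = -2 + 72 − 36 = 34.

34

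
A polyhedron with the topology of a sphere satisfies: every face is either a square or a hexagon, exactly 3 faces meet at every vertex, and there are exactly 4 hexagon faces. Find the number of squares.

Let x be the number of squares; then F = 4 + x.
Edge–face incidences: 2E = 6·4 + 4·x = 24 + 4x.
Every vertex has degree 3, so 3V = 2E.
Euler: V − E + F = 2 ⇒ (2E)/3 − E + (4 + x) = 2.
Multiply by 6: 2·(2E) − 3·(2E) + 6·(4 + x) = 12, i.e. 24 + 6x − (24 + 4x) = 12.
Collecting terms: 2x = 12, so x = 6.
Then 2E = 24 + 4·6 = 48, so E = 24, V = 2E/3 = 16, F = 4 + 6 = 10.

6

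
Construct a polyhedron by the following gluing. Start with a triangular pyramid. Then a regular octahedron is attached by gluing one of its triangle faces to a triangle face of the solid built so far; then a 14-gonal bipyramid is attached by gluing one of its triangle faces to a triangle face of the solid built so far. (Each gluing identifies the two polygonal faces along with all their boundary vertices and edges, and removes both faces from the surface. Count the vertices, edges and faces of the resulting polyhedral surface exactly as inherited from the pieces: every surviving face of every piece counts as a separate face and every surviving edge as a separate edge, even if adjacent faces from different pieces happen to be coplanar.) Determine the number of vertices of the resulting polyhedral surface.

20

A triangular pyramid: V=4, E=6, F=4.
Attach a regular octahedron (V=6, E=12, F=8) along a 3-gon: merge 3 vertices and 3 edges, delete both glued faces → V=7, E=15, F=10.
Attach a 14-gonal bipyramid (V=16, E=42, F=28) along a 3-gon: merge 3 vertices and 3 edges, delete both glued faces → V=20, E=54, F=36.
Check: V − E + F = 20 − 54 + 36 = 2.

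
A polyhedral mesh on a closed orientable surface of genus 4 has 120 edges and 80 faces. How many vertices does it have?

34

For a closed orientable surface of genus 4, χ = 2 − 2·4 = -6.
V = -6 + E − F = -6 + 120 − 80 = 34.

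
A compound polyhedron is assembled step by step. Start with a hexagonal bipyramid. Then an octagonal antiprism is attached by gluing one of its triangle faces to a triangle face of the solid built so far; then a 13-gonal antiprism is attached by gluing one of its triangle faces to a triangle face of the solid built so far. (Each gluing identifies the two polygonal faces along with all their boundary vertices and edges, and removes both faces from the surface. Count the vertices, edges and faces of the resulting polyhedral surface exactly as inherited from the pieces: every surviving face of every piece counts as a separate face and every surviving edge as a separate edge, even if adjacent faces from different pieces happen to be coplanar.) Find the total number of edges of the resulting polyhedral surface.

A hexagonal bipyramid: V=8, E=18, F=12.
Attach an octagonal antiprism (V=16, E=32, F=18) along a 3-gon: merge 3 vertices and 3 edges, delete both glued faces → V=21, E=47, F=28.
Attach a 13-gonal antiprism (V=26, E=52, F=28) along a 3-gon: merge 3 vertices and 3 edges, delete both glued faces → V=44, E=96, F=54.
Check: V − E + F = 44 − 96 + 54 = 2.

96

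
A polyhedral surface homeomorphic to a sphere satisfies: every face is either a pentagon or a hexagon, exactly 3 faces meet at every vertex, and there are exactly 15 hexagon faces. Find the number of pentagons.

Let x be the number of pentagons; then F = 15 + x.
Edge–face incidences: 2E = 6·15 + 5·x = 90 + 5x.
Every vertex has degree 3, so 3V = 2E.
Euler: V − E + F = 2 ⇒ (2E)/3 − E + (15 + x) = 2.
Multiply by 6: 2·(2E) − 3·(2E) + 6·(15 + x) = 12, i.e. 90 + 6x − (90 + 5x) = 12.
Collecting terms: x = 12.
Then 2E = 90 + 5·12 = 150, so E = 75, V = 2E/3 = 50, F = 15 + 12 = 27.

12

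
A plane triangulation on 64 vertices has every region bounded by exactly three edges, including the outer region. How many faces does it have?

In a plane triangulation 3F = 2E and V − E + F = 2, so F = 2V − 4 = 2·64 − 4 = 124.

124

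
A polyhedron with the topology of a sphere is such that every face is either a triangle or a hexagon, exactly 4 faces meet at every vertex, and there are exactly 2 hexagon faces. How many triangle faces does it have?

12

Let x be the number of triangles; then F = 2 + x.
Edge–face incidences: 2E = 6·2 + 3·x = 12 + 3x.
Every vertex has degree 4, so 4V = 2E.
Euler: V − E + F = 2 ⇒ (2E)/4 − E + (2 + x) = 2.
Multiply by 8: 2·(2E) − 4·(2E) + 8·(2 + x) = 16, i.e. 16 + 8x − 2·(12 + 3x) = 16.
Collecting terms: 2x − 8 = 16, so 2x = 24, so x = 12.
Then 2E = 12 + 3·12 = 48, so E = 24, V = 2E/4 = 12, F = 2 + 12 = 14.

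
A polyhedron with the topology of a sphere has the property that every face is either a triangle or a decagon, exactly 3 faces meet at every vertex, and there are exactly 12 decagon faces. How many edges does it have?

Let x be the number of triangles; then F = 12 + x.
Edge–face incidences: 2E = 10·12 + 3·x = 120 + 3x.
Every vertex has degree 3, so 3V = 2E.
Euler: V − E + F = 2 ⇒ (2E)/3 − E + (12 + x) = 2.
Multiply by 6: 2·(2E) − 3·(2E) + 6·(12 + x) = 12, i.e. 72 + 6x − (120 + 3x) = 12.
Collecting terms: 3x − 48 = 12, so 3x = 60, so x = 20.
Then 2E = 120 + 3·20 = 180, so E = 90, V = 2E/3 = 60, F = 12 + 20 = 32.

90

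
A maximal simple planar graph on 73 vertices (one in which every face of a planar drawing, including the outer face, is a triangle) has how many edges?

213

In a plane triangulation 3F = 2E and V − E + F = 2, so E = 3V − 6 = 3·73 − 6 = 213.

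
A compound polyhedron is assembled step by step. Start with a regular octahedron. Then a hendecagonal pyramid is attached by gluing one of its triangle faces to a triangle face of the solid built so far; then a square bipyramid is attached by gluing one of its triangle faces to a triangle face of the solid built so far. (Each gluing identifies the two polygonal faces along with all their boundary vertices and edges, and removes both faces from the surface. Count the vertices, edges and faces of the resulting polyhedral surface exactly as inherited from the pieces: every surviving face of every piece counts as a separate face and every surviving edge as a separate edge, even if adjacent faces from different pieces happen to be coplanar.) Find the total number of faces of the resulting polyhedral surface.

24

A regular octahedron: V=6, E=12, F=8.
Attach a hendecagonal pyramid (V=12, E=22, F=12) along a 3-gon: merge 3 vertices and 3 edges, delete both glued faces → V=15, E=31, F=18.
Attach a square bipyramid (V=6, E=12, F=8) along a 3-gon: merge 3 vertices and 3 edges, delete both glued faces → V=18, E=40, F=24.
Check: V − E + F = 18 − 40 + 24 = 2.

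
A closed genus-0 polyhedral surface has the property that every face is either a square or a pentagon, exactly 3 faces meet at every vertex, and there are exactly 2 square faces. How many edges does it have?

24

Let x be the number of pentagons; then F = 2 + x.
Edge–face incidences: 2E = 4·2 + 5·x = 8 + 5x.
Every vertex has degree 3, so 3V = 2E.
Euler: V − E + F = 2 ⇒ (2E)/3 − E + (2 + x) = 2.
Multiply by 6: 2·(2E) − 3·(2E) + 6·(2 + x) = 12, i.e. 12 + 6x − (8 + 5x) = 12.
Collecting terms: x + 4 = 12, so x = 8.
Then 2E = 8 + 5·8 = 48, so E = 24, V = 2E/3 = 16, F = 2 + 8 = 10.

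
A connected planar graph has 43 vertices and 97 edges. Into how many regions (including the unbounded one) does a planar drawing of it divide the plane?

56

Euler's formula for a connected plane graph: V − E + F = 2, so F = 2 − 43 + 97 = 56.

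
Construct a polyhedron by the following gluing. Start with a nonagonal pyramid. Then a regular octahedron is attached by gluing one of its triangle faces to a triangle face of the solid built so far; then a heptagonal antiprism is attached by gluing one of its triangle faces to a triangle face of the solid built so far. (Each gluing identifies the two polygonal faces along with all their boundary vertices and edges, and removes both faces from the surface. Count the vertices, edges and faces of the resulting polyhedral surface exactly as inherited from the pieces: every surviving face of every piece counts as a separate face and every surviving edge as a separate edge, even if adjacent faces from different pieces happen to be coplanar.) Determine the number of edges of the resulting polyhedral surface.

A nonagonal pyramid: V=10, E=18, F=10.
Attach a regular octahedron (V=6, E=12, F=8) along a 3-gon: merge 3 vertices and 3 edges, delete both glued faces → V=13, E=27, F=16.
Attach a heptagonal antiprism (V=14, E=28, F=16) along a 3-gon: merge 3 vertices and 3 edges, delete both glued faces → V=24, E=52, F=30.
Check: V − E + F = 24 − 52 + 30 = 2.

52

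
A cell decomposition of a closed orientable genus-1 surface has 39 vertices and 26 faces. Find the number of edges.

For a closed orientable surface of genus 1, χ = 2 − 2·1 = 0.
E = V + F − (0) = 39 + 26 − (0) = 65.

65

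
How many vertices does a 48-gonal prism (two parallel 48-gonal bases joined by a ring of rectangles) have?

A prism on an n-gon has two n-gon bases and n rectangular sides: V = 2·48 = 96, E = 3·48 = 144, F = 48 + 2 = 50.

96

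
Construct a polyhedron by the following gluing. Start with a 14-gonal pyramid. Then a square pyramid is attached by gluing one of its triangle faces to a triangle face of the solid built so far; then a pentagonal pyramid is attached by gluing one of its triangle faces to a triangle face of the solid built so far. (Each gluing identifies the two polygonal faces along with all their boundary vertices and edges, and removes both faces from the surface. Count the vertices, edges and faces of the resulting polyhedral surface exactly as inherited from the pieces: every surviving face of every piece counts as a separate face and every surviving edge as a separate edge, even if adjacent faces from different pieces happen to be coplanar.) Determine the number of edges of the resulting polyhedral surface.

A 14-gonal pyramid: V=15, E=28, F=15.
Attach a square pyramid (V=5, E=8, F=5) along a 3-gon: merge 3 vertices and 3 edges, delete both glued faces → V=17, E=33, F=18.
Attach a pentagonal pyramid (V=6, E=10, F=6) along a 3-gon: merge 3 vertices and 3 edges, delete both glued faces → V=20, E=40, F=22.
Check: V − E + F = 20 − 40 + 22 = 2.

40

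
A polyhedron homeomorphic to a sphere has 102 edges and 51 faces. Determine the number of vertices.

53

Here V − E + F = 2.
V = 2 + E − F = 2 + 102 − 51 = 53.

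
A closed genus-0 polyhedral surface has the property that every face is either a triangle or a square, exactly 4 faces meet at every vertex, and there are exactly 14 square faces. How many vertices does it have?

Let x be the number of triangles; then F = 14 + x.
Edge–face incidences: 2E = 4·14 + 3·x = 56 + 3x.
Every vertex has degree 4, so 4V = 2E.
Euler: V − E + F = 2 ⇒ (2E)/4 − E + (14 + x) = 2.
Multiply by 8: 2·(2E) − 4·(2E) + 8·(14 + x) = 16, i.e. 112 + 8x − 2·(56 + 3x) = 16.
Collecting terms: 2x = 16, so x = 8.
Then 2E = 56 + 3·8 = 80, so E = 40, V = 2E/4 = 20, F = 14 + 8 = 22.

20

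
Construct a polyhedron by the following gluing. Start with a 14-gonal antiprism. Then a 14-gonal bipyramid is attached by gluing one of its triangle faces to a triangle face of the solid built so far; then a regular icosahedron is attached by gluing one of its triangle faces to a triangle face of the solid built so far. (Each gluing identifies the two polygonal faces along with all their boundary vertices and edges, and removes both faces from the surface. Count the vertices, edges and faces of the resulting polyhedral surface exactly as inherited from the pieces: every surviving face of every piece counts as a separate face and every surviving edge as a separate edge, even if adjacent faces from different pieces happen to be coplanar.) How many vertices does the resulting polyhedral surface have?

A 14-gonal antiprism: V=28, E=56, F=30.
Attach a 14-gonal bipyramid (V=16, E=42, F=28) along a 3-gon: merge 3 vertices and 3 edges, delete both glued faces → V=41, E=95, F=56.
Attach a regular icosahedron (V=12, E=30, F=20) along a 3-gon: merge 3 vertices and 3 edges, delete both glued faces → V=50, E=122, F=74.
Check: V − E + F = 50 − 122 + 74 = 2.

50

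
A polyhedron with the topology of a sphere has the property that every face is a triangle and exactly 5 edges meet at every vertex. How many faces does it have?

20

Each face has 3 edges and each edge borders two faces, so 2E = 3F.
Each vertex has degree 5, so 5V = 2E and hence V = 3F/5.
Euler: V − E + F = 2 ⇒ (3F/5) − (3F/2) + F = 2.
Multiply by 10: (6 − 15 + 10)F = 20, i.e. 1F = 20.
So F = 20, E = 3·20/2 = 30, V = 3·20/5 = 12.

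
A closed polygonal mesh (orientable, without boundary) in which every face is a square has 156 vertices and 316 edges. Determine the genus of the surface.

Every face is a square and each edge borders two faces, so 4F = 2·316, giving F = 158.
χ = V − E + F = 156 − 316 + 158 = -2.
For a closed orientable surface χ = 2 − 2g, so g = (2 − (-2))/2 = 2.

2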